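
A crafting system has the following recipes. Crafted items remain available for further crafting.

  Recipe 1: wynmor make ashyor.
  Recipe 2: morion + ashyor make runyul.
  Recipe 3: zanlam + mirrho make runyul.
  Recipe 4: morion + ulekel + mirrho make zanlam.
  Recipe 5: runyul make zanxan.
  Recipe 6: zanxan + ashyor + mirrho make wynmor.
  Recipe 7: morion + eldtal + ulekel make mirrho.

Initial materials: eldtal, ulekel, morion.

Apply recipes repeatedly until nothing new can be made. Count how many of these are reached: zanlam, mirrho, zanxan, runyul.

4

Using Recipe 7, morion, eldtal, and ulekel make mirrho.
Using Recipe 4, morion, ulekel, and mirrho make zanlam.
Using Recipe 3, zanlam and mirrho make runyul.
Using Recipe 5, runyul makes zanxan.
zanlam: reached.
mirrho: reached.
zanxan: reached.
runyul: reached.
All 4 are reached.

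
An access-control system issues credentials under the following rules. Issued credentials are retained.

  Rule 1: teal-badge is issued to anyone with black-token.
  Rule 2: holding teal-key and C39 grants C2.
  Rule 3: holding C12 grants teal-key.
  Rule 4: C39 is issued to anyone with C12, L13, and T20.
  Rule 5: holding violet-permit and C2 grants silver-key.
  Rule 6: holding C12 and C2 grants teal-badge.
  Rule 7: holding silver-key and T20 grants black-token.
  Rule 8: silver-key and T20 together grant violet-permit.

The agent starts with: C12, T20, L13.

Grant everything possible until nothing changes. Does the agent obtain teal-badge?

Yes

Holding C12, L13, and T20 grants C39 (Rule 4).
Holding C12 grants teal-key (Rule 3).
Holding teal-key and C39 grants C2 (Rule 2).
Holding C12 and C2 grants teal-badge (Rule 6).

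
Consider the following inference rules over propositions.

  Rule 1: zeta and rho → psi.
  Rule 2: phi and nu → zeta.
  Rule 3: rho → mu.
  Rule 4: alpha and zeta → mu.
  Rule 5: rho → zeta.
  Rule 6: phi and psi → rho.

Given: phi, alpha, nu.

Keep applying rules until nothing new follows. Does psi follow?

No

psi would need zeta and rho (Rule 1), but rho is never established.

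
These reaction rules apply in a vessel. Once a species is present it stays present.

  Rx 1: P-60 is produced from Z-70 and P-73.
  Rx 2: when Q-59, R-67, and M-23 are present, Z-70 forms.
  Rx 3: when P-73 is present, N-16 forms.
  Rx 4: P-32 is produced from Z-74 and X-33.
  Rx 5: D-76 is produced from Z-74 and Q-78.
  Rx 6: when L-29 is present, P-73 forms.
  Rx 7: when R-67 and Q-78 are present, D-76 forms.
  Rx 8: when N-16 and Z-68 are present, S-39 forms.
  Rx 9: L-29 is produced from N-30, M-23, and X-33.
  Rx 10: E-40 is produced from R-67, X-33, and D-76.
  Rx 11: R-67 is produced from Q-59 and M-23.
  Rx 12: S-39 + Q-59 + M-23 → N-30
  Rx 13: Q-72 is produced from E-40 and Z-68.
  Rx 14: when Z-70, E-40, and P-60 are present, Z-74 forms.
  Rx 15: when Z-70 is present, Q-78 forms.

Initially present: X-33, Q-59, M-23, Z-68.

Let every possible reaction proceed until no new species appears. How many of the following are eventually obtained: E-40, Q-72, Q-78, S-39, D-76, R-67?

Q-59 and M-23 present → R-67 forms (Rx 11).
Q-59, R-67, and M-23 present → Z-70 forms (Rx 2).
Z-70 present → Q-78 forms (Rx 15).
R-67 and Q-78 present → D-76 forms (Rx 7).
R-67, X-33, and D-76 present → E-40 forms (Rx 10).
E-40 and Z-68 present → Q-72 forms (Rx 13).
E-40: reached.
Q-72: reached.
Q-78: reached.
S-39 would need N-16 and Z-68 (Rx 8), but N-16 never forms.
D-76: reached.
R-67: reached.
Reached: E-40, Q-72, Q-78, D-76, and R-67 — 5 of the 6.

5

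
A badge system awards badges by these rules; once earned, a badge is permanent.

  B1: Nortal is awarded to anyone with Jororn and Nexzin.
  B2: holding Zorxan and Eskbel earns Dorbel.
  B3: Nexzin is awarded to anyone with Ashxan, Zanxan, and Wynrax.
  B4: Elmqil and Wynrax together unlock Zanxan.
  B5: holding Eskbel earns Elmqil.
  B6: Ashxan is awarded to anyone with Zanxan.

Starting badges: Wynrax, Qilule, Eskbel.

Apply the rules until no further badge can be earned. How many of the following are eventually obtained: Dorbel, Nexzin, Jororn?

With Eskbel, Elmqil is earned (B5).
With Elmqil and Wynrax, Zanxan is earned (B4).
With Zanxan, Ashxan is earned (B6).
With Ashxan, Zanxan, and Wynrax, Nexzin is earned (B3).
Dorbel would need Zorxan and Eskbel (B2), but Zorxan is never earned.
Nexzin: reached.
No rule produces Jororn, and it is not given.
Reached: Nexzin — 1 of the 3.

1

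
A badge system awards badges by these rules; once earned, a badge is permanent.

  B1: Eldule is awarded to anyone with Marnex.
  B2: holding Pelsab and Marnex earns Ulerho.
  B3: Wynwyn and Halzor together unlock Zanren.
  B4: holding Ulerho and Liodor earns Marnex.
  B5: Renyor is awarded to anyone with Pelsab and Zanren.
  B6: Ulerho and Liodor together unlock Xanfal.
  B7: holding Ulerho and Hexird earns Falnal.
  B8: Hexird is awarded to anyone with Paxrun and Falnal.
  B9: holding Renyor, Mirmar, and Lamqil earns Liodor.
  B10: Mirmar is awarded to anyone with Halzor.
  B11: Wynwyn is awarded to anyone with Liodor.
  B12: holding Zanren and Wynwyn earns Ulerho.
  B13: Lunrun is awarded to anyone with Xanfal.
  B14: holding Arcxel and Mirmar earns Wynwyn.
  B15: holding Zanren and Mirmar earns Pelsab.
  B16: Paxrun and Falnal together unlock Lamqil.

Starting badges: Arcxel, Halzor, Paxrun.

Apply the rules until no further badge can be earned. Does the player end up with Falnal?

Falnal would need Ulerho and Hexird (B7), but Hexird is never earned.

No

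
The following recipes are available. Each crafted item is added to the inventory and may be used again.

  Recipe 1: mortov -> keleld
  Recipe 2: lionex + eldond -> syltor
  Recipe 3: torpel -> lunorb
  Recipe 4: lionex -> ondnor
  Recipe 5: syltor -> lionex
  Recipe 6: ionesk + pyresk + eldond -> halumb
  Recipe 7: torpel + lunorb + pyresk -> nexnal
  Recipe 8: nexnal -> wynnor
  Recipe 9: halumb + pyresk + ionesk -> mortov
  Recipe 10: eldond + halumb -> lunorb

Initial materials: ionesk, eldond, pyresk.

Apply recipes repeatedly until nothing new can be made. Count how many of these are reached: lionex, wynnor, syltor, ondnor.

lionex would need syltor (Recipe 5), but syltor is never obtained.
wynnor would need nexnal (Recipe 8), but nexnal is never obtained.
syltor would need lionex and eldond (Recipe 2), but lionex is never obtained.
ondnor would need lionex (Recipe 4), but lionex is never obtained.
None of the 4 are reached.

0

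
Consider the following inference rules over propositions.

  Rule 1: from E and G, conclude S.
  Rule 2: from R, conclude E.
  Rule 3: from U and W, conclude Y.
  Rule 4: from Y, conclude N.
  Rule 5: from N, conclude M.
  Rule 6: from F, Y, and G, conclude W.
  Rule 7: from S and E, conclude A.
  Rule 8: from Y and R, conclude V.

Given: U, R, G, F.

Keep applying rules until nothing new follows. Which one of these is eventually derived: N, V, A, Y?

A

R holds, so E follows (Rule 2).
E and G hold, so S follows (Rule 1).
S and E hold, so A follows (Rule 7).
Y would need U and W (Rule 3), but W is never established. V would need Y and R (Rule 8), but Y is never established. N would need Y (Rule 4), but Y is never established.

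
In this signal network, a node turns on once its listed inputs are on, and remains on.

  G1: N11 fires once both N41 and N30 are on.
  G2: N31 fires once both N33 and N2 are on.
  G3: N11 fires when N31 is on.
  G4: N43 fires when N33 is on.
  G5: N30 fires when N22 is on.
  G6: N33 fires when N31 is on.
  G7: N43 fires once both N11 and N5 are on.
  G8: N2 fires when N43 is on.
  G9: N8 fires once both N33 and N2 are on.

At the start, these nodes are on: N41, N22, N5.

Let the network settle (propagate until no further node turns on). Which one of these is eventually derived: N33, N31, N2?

N2

N22 is on, so N30 fires (G5).
G1: N41 and N30 on → N11 on.
G7: N11 and N5 on → N43 on.
N43 is on, so N2 fires (G8).
N31 would need N33 and N2 (G2), but N33 never turns on. N33 would need N31 (G6), but N31 never turns on.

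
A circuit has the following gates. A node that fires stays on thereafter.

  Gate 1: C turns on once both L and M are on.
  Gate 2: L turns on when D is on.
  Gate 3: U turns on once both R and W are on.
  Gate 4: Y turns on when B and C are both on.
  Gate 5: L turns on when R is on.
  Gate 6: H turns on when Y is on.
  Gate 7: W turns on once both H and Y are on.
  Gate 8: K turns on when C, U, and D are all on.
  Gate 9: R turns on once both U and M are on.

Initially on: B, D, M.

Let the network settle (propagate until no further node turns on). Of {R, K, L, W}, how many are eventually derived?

2

D is on, so L turns on (Gate 2).
Gate 1: L and M on → C on.
Gate 4: B and C on → Y on.
Gate 6: Y on → H on.
Gate 7: H and Y on → W on.
R would need U and M (Gate 9), but U never turns on.
K would need C, U, and D (Gate 8), but U never turns on.
L: reached.
W: reached.
Reached: L and W — 2 of the 4.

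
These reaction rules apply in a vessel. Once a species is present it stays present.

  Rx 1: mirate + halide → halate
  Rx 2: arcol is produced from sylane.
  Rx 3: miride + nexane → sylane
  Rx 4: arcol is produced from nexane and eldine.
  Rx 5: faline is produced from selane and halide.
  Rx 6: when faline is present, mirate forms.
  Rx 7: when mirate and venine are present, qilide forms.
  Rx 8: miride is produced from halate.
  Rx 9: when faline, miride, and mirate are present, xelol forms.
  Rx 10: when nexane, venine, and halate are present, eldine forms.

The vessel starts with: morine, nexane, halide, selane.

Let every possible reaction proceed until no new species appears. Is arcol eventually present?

selane and halide present → faline forms (Rx 5).
faline present → mirate forms (Rx 6).
mirate and halide present → halate forms (Rx 1).
halate present → miride forms (Rx 8).
miride and nexane present → sylane forms (Rx 3).
sylane present → arcol forms (Rx 2).

Yes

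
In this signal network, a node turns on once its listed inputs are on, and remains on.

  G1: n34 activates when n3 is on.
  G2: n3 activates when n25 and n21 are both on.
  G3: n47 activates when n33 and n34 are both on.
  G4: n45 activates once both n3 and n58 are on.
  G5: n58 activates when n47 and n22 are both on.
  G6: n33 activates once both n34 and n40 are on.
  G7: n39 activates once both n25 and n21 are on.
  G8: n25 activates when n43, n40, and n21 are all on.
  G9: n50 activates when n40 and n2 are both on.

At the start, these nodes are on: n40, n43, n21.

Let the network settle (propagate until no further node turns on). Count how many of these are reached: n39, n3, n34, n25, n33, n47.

G8: n43, n40, and n21 on → n25 on.
n25 and n21 are on, so n39 activates (G7).
n25 and n21 are on, so n3 activates (G2).
n3 is on, so n34 activates (G1).
G6: n34 and n40 on → n33 on.
n33 and n34 are on, so n47 activates (G3).
n39: reached.
n3: reached.
n34: reached.
n25: reached.
n33: reached.
n47: reached.
All 6 are reached.

6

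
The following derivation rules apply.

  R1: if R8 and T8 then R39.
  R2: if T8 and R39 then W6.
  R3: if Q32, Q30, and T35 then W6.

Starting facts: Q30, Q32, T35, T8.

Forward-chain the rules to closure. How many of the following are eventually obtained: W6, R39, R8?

Q32, Q30, and T35 hold, so W6 follows (R3).
W6: reached.
R39 would need R8 and T8 (R1), but R8 is never established.
No rule produces R8, and it is not given.
Reached: W6 — 1 of the 3.

1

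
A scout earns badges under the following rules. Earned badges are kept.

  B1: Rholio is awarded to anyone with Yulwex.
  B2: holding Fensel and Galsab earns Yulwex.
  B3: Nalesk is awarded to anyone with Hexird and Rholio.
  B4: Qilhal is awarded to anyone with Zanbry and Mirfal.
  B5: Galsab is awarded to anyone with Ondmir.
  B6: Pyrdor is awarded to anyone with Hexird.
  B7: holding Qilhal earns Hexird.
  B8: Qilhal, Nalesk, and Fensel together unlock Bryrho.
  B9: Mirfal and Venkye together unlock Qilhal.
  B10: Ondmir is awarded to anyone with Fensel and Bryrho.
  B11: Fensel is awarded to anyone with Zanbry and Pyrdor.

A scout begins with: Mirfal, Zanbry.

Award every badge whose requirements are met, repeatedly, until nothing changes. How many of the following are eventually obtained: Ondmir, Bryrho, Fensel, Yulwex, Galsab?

1

With Zanbry and Mirfal, Qilhal is earned (B4).
With Qilhal, Hexird is earned (B7).
With Hexird, Pyrdor is earned (B6).
With Zanbry and Pyrdor, Fensel is earned (B11).
Ondmir would need Fensel and Bryrho (B10), but Bryrho is never earned.
Bryrho would need Qilhal, Nalesk, and Fensel (B8), but Nalesk is never earned.
Fensel: reached.
Yulwex would need Fensel and Galsab (B2), but Galsab is never earned.
Galsab would need Ondmir (B5), but Ondmir is never earned.
Reached: Fensel — 1 of the 5.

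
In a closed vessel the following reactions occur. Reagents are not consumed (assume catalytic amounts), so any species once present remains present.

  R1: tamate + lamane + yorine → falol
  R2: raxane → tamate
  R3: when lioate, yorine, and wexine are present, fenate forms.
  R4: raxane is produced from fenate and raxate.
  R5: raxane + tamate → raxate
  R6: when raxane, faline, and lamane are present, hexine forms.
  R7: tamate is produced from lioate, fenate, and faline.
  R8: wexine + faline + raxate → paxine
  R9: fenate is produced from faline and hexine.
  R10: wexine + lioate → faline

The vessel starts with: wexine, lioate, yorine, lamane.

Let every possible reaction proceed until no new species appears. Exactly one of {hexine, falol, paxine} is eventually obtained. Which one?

falol

wexine and lioate present → faline forms (R10).
lioate, yorine, and wexine present → fenate forms (R3).
lioate, fenate, and faline present → tamate forms (R7).
tamate, lamane, and yorine present → falol forms (R1).
paxine would need wexine, faline, and raxate (R8), but raxate never forms. hexine would need raxane, faline, and lamane (R6), but raxane never forms.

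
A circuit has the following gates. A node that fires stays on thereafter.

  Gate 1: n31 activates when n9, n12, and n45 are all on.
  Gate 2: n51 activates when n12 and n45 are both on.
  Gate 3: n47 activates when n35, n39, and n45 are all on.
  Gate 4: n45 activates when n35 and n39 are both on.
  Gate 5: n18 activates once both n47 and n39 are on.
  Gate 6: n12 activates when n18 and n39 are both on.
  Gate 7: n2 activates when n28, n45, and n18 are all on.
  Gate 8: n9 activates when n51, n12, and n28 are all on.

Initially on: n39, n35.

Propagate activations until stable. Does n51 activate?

Yes

Gate 4: n35 and n39 on → n45 on.
Gate 3: n35, n39, and n45 on → n47 on.
n47 and n39 are on, so n18 activates (Gate 5).
Gate 6: n18 and n39 on → n12 on.
Gate 2: n12 and n45 on → n51 on.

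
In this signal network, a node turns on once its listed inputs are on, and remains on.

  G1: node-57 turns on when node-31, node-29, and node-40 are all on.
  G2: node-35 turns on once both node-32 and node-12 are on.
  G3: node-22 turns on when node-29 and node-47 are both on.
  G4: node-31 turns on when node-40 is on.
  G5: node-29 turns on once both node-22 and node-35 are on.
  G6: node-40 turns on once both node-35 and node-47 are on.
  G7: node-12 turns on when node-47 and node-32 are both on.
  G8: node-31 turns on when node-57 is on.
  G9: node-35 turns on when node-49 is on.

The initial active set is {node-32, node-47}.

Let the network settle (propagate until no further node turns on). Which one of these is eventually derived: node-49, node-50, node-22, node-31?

node-31

node-47 and node-32 are on, so node-12 turns on (G7).
node-32 and node-12 are on, so node-35 turns on (G2).
node-35 and node-47 are on, so node-40 turns on (G6).
node-40 is on, so node-31 turns on (G4).
node-22 would need node-29 and node-47 (G3), but node-29 never turns on. No rule produces node-50, and it is not given. No rule produces node-49, and it is not given.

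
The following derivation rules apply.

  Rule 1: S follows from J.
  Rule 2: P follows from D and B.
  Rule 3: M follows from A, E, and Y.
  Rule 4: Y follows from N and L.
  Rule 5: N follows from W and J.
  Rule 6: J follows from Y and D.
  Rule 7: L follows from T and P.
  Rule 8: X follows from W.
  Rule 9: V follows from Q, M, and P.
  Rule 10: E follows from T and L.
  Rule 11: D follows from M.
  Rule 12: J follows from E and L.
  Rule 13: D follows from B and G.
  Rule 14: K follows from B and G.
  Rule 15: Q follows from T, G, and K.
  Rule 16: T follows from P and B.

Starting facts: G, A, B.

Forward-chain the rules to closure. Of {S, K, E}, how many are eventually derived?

3

From B and G, Rule 14 gives K.
B and G hold, so D follows (Rule 13).
From D and B, Rule 2 gives P.
From P and B, Rule 16 gives T.
From T and P, Rule 7 gives L.
From T and L, Rule 10 gives E.
E and L hold, so J follows (Rule 12).
From J, Rule 1 gives S.
S: reached.
K: reached.
E: reached.
All 3 are reached.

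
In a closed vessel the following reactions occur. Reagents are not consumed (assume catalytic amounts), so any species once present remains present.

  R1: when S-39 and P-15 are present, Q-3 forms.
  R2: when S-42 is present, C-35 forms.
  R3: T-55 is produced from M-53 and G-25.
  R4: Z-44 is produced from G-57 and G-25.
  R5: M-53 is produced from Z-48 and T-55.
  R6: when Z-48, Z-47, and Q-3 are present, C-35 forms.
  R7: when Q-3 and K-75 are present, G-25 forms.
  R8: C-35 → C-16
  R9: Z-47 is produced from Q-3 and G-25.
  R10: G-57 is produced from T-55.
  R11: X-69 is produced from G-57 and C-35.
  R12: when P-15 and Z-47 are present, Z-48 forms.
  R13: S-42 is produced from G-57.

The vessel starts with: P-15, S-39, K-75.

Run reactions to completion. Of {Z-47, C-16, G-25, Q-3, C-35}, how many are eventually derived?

5

S-39 and P-15 present → Q-3 forms (R1).
Q-3 and K-75 present → G-25 forms (R7).
Q-3 and G-25 present → Z-47 forms (R9).
P-15 and Z-47 present → Z-48 forms (R12).
Z-48, Z-47, and Q-3 present → C-35 forms (R6).
C-35 present → C-16 forms (R8).
Z-47: reached.
C-16: reached.
G-25: reached.
Q-3: reached.
C-35: reached.
All 5 are reached.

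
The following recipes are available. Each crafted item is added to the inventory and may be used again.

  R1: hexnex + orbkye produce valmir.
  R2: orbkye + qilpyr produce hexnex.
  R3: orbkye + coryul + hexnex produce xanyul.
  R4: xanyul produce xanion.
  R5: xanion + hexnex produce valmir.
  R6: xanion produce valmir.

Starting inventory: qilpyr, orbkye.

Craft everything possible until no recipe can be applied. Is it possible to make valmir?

Yes

Using R2, orbkye and qilpyr make hexnex.
Using R1, hexnex and orbkye make valmir.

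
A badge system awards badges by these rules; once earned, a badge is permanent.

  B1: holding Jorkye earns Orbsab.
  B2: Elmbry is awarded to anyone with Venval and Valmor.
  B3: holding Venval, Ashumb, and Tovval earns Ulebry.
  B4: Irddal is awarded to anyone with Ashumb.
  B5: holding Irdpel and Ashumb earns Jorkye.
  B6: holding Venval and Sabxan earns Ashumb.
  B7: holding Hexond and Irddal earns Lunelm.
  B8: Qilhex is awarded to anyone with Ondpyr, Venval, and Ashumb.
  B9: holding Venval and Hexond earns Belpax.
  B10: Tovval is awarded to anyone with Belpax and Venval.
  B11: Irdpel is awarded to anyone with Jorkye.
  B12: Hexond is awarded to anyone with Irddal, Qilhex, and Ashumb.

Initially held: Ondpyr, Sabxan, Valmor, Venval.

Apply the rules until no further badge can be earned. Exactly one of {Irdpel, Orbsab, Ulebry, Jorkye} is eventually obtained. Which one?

With Venval and Sabxan, Ashumb is earned (B6).
With Ashumb, Irddal is earned (B4).
With Ondpyr, Venval, and Ashumb, Qilhex is earned (B8).
With Irddal, Qilhex, and Ashumb, Hexond is earned (B12).
With Venval and Hexond, Belpax is earned (B9).
With Belpax and Venval, Tovval is earned (B10).
With Venval, Ashumb, and Tovval, Ulebry is earned (B3).
Orbsab would need Jorkye (B1), but Jorkye is never earned. Jorkye would need Irdpel and Ashumb (B5), but Irdpel is never earned. Irdpel would need Jorkye (B11), but Jorkye is never earned.

Ulebry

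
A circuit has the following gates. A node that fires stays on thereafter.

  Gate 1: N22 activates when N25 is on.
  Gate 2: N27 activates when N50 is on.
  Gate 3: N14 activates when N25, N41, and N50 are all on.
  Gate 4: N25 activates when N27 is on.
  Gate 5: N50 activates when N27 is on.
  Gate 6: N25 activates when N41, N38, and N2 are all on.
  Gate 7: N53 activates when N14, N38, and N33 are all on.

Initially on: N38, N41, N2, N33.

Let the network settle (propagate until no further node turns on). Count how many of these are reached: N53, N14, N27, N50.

0

N53 would need N14, N38, and N33 (Gate 7), but N14 never turns on.
N14 would need N25, N41, and N50 (Gate 3), but N50 never turns on.
N27 would need N50 (Gate 2), but N50 never turns on.
N50 would need N27 (Gate 5), but N27 never turns on.
None of the 4 are reached.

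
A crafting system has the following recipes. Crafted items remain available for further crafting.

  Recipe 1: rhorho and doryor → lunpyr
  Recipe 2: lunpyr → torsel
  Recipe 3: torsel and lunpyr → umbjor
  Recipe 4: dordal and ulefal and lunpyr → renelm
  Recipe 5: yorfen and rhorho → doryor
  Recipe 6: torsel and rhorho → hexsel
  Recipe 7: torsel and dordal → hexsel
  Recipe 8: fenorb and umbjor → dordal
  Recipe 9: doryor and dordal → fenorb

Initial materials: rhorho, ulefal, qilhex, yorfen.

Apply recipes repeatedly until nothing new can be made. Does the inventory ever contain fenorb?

No

fenorb would need doryor and dordal (Recipe 9), but dordal is never obtained.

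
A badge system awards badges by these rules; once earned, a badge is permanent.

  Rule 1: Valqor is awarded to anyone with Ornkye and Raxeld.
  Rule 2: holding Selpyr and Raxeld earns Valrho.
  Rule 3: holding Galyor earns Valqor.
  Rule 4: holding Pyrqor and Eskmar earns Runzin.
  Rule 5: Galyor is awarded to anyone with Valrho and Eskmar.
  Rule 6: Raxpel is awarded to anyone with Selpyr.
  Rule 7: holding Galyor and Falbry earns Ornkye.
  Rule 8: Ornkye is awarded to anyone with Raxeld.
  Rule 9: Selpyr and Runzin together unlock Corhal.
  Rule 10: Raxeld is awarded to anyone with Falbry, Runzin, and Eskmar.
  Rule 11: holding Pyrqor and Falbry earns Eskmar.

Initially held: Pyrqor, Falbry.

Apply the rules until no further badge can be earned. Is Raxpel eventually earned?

No

Raxpel would need Selpyr (Rule 6), but Selpyr is never earned.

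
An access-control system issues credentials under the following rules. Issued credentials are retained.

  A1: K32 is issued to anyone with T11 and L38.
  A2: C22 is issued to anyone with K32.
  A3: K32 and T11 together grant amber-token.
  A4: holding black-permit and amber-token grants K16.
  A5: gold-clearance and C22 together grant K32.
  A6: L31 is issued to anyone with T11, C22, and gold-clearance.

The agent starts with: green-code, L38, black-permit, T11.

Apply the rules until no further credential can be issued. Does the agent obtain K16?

Holding T11 and L38 grants K32 (A1).
Holding K32 and T11 grants amber-token (A3).
Holding black-permit and amber-token grants K16 (A4).

Yes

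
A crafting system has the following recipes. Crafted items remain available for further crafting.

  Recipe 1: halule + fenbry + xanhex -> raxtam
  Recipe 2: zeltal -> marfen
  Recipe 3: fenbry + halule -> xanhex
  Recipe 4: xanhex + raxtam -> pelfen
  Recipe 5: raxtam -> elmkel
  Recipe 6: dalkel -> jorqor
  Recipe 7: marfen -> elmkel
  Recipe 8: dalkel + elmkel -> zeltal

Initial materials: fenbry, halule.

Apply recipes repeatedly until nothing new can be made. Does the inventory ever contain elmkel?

Yes

fenbry + halule -> xanhex (Recipe 3).
Using Recipe 1, halule, fenbry, and xanhex make raxtam.
raxtam -> elmkel (Recipe 5).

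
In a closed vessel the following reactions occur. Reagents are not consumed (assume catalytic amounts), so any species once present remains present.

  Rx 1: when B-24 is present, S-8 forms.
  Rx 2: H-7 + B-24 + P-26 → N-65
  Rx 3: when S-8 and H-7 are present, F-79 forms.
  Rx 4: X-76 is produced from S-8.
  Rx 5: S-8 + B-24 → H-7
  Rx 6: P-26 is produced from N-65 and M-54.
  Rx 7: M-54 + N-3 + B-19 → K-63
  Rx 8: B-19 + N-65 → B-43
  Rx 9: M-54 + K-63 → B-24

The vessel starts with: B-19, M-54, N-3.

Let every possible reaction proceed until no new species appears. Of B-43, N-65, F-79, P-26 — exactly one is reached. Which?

M-54, N-3, and B-19 present → K-63 forms (Rx 7).
M-54 and K-63 present → B-24 forms (Rx 9).
B-24 present → S-8 forms (Rx 1).
S-8 and B-24 present → H-7 forms (Rx 5).
S-8 and H-7 present → F-79 forms (Rx 3).
P-26 would need N-65 and M-54 (Rx 6), but N-65 never forms. B-43 would need B-19 and N-65 (Rx 8), but N-65 never forms. N-65 would need H-7, B-24, and P-26 (Rx 2), but P-26 never forms.

F-79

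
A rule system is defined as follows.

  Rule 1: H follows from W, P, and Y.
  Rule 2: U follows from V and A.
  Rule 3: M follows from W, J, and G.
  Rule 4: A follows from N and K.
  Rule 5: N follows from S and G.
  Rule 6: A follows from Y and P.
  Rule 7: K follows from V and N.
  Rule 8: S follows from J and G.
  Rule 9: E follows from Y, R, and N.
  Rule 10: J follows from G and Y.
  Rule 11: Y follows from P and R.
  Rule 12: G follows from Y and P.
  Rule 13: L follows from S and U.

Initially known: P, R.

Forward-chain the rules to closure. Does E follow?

From P and R, Rule 11 gives Y.
Y and P hold, so G follows (Rule 12).
G and Y hold, so J follows (Rule 10).
From J and G, Rule 8 gives S.
From S and G, Rule 5 gives N.
Y, R, and N hold, so E follows (Rule 9).

Yes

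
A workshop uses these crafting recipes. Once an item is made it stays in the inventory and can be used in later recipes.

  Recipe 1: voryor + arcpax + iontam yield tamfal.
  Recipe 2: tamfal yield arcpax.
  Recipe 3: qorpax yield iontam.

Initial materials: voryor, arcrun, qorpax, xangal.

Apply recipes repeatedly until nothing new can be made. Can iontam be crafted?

qorpax → iontam (Recipe 3).

Yes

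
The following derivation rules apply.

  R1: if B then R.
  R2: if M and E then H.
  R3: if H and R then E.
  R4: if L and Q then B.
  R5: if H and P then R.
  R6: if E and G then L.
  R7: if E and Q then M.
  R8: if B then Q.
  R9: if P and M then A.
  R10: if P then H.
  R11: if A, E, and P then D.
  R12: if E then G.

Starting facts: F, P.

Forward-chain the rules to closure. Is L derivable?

Yes

From P, R10 gives H.
H and P hold, so R follows (R5).
From H and R, R3 gives E.
From E, R12 gives G.
From E and G, R6 gives L.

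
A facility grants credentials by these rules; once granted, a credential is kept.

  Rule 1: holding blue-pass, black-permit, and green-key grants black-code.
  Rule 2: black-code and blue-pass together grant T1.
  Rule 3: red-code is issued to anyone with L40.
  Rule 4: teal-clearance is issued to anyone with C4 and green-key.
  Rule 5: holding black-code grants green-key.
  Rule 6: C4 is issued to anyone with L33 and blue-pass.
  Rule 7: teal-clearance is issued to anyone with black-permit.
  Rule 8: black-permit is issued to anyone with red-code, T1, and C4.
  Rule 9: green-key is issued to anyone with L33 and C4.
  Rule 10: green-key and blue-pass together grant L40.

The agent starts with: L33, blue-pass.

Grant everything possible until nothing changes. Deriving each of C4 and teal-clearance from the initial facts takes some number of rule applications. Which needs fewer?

C4: Holding L33 and blue-pass grants C4 (Rule 6). [1 rule application]
teal-clearance: Holding L33 and blue-pass grants C4 (Rule 6). Holding L33 and C4 grants green-key (Rule 9). Holding C4 and green-key grants teal-clearance (Rule 4). [3 rule applications]
C4 needs fewer.

C4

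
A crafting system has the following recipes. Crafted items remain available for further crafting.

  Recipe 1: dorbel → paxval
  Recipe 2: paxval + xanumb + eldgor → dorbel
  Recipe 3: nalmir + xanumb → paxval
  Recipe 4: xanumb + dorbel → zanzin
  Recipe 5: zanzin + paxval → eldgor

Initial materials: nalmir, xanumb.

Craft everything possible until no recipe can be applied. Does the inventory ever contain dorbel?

No

dorbel would need paxval, xanumb, and eldgor (Recipe 2), but eldgor is never obtained.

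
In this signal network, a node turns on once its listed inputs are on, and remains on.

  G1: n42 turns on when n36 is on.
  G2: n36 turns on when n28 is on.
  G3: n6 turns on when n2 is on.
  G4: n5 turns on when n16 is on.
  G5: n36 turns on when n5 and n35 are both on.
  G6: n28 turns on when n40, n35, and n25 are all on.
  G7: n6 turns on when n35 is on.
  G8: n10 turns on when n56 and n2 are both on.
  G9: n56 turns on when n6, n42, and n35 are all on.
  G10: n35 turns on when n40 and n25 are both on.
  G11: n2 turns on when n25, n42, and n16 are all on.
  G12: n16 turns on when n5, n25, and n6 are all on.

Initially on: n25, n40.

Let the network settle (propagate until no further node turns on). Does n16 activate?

No

n16 would need n5, n25, and n6 (G12), but n5 never turns on.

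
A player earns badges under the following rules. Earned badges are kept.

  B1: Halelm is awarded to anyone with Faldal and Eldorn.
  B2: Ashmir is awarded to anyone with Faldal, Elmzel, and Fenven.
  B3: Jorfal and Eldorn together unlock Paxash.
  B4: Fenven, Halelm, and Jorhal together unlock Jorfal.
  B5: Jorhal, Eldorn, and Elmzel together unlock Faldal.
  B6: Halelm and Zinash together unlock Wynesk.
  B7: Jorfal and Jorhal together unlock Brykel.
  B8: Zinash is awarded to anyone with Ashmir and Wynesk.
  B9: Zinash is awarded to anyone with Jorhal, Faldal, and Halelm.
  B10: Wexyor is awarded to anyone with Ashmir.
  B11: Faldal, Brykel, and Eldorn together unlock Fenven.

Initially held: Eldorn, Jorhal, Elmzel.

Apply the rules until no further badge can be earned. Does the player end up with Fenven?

Fenven would need Faldal, Brykel, and Eldorn (B11), but Brykel is never earned.

No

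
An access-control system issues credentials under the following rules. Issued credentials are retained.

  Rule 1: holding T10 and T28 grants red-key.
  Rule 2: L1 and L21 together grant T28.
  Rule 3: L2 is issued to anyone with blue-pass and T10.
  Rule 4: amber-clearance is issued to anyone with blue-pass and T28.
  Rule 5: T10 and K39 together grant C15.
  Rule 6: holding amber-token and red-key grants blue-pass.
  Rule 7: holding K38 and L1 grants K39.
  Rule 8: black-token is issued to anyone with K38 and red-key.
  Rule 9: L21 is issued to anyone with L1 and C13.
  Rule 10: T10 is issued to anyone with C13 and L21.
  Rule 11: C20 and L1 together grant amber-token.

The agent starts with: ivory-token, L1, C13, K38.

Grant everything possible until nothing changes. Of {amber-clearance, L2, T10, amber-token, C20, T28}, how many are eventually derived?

Holding L1 and C13 grants L21 (Rule 9).
Holding C13 and L21 grants T10 (Rule 10).
Holding L1 and L21 grants T28 (Rule 2).
amber-clearance would need blue-pass and T28 (Rule 4), but blue-pass is never granted.
L2 would need blue-pass and T10 (Rule 3), but blue-pass is never granted.
T10: reached.
amber-token would need C20 and L1 (Rule 11), but C20 is never granted.
No rule produces C20, and it is not given.
T28: reached.
Reached: T10 and T28 — 2 of the 6.

2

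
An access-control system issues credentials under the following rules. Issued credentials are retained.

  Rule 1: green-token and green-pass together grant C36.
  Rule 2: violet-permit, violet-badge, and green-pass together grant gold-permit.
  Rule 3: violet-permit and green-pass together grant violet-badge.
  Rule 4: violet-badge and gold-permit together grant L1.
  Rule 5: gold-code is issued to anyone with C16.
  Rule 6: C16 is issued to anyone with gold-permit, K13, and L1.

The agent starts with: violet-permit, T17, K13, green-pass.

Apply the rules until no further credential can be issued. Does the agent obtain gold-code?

Holding violet-permit and green-pass grants violet-badge (Rule 3).
Holding violet-permit, violet-badge, and green-pass grants gold-permit (Rule 2).
Holding violet-badge and gold-permit grants L1 (Rule 4).
Holding gold-permit, K13, and L1 grants C16 (Rule 6).
Holding C16 grants gold-code (Rule 5).

Yes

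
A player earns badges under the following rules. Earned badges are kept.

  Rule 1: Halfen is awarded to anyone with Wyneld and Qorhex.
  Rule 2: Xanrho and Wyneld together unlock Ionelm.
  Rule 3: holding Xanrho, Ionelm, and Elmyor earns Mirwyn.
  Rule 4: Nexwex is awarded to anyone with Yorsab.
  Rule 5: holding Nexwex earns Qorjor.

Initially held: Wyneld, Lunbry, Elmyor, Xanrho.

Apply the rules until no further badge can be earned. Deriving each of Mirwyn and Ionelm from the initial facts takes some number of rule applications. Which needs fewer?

Ionelm

Ionelm: With Xanrho and Wyneld, Ionelm is earned (Rule 2). [1 rule application]
Mirwyn: With Xanrho and Wyneld, Ionelm is earned (Rule 2). With Xanrho, Ionelm, and Elmyor, Mirwyn is earned (Rule 3). [2 rule applications]
Ionelm needs fewer.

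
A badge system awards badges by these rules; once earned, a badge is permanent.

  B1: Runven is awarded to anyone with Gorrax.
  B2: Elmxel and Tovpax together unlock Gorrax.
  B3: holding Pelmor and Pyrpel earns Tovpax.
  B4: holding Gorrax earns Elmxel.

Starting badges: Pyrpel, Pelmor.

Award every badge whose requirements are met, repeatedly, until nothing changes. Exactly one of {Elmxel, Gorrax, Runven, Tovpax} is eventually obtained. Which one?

Tovpax

With Pelmor and Pyrpel, Tovpax is earned (B3).
Runven would need Gorrax (B1), but Gorrax is never earned. Elmxel would need Gorrax (B4), but Gorrax is never earned. Gorrax would need Elmxel and Tovpax (B2), but Elmxel is never earned.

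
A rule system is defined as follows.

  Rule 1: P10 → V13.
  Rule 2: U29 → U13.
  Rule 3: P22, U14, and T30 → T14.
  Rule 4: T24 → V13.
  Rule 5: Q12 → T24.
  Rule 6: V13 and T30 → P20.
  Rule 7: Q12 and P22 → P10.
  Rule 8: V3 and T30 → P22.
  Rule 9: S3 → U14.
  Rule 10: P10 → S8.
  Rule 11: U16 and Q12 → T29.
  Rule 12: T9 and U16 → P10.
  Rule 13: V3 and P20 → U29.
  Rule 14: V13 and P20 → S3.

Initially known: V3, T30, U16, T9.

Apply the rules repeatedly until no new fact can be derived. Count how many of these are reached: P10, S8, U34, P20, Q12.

3

T9 and U16 hold, so P10 follows (Rule 12).
From P10, Rule 10 gives S8.
P10 holds, so V13 follows (Rule 1).
V13 and T30 hold, so P20 follows (Rule 6).
P10: reached.
S8: reached.
No rule produces U34, and it is not given.
P20: reached.
No rule produces Q12, and it is not given.
Reached: P10, S8, and P20 — 3 of the 5.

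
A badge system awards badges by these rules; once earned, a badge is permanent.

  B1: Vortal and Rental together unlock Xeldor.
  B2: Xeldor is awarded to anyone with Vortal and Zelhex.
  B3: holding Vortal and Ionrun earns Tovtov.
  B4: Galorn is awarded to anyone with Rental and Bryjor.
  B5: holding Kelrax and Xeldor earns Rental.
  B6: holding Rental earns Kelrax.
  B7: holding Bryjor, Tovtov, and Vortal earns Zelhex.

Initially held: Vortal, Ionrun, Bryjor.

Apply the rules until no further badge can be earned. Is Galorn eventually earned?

No

Galorn would need Rental and Bryjor (B4), but Rental is never earned.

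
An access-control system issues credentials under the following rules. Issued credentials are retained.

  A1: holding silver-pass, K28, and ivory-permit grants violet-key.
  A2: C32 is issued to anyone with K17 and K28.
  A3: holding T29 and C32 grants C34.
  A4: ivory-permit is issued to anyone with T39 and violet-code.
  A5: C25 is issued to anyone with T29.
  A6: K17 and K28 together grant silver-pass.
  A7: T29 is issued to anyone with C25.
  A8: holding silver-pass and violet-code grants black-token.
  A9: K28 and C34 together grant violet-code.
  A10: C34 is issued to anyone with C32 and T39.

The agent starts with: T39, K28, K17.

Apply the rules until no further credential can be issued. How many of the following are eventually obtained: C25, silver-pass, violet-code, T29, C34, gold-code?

Holding K17 and K28 grants C32 (A2).
Holding K17 and K28 grants silver-pass (A6).
Holding C32 and T39 grants C34 (A10).
Holding K28 and C34 grants violet-code (A9).
C25 would need T29 (A5), but T29 is never granted.
silver-pass: reached.
violet-code: reached.
T29 would need C25 (A7), but C25 is never granted.
C34: reached.
No rule produces gold-code, and it is not given.
Reached: silver-pass, violet-code, and C34 — 3 of the 6.

3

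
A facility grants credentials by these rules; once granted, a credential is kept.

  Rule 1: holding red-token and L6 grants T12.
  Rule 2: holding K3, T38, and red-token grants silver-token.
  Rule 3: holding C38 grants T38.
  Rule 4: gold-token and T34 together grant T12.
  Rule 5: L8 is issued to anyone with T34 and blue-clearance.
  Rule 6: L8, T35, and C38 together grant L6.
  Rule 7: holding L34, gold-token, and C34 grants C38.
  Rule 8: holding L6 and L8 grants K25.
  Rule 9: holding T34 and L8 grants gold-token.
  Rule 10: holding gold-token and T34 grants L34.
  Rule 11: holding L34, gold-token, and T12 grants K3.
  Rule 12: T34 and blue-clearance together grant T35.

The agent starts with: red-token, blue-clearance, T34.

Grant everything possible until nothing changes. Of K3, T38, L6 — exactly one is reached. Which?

K3

Holding T34 and blue-clearance grants L8 (Rule 5).
Holding T34 and L8 grants gold-token (Rule 9).
Holding gold-token and T34 grants T12 (Rule 4).
Holding gold-token and T34 grants L34 (Rule 10).
Holding L34, gold-token, and T12 grants K3 (Rule 11).
L6 would need L8, T35, and C38 (Rule 6), but C38 is never granted. T38 would need C38 (Rule 3), but C38 is never granted.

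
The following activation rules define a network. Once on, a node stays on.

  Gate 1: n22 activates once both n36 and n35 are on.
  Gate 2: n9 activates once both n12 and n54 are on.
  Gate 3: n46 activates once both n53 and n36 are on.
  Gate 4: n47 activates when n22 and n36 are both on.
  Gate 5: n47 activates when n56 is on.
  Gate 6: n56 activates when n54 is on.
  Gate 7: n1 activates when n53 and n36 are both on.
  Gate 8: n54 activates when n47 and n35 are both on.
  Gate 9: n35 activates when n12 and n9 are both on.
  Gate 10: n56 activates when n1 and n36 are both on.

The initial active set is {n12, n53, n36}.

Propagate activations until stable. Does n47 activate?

Yes

Gate 7: n53 and n36 on → n1 on.
n1 and n36 are on, so n56 activates (Gate 10).
Gate 5: n56 on → n47 on.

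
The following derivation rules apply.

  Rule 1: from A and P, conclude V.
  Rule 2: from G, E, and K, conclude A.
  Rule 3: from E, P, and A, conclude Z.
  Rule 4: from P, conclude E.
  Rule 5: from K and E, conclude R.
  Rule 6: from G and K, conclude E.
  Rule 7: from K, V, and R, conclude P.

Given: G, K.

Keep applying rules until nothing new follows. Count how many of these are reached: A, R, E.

3

G and K hold, so E follows (Rule 6).
G, E, and K hold, so A follows (Rule 2).
From K and E, Rule 5 gives R.
A: reached.
R: reached.
E: reached.
All 3 are reached.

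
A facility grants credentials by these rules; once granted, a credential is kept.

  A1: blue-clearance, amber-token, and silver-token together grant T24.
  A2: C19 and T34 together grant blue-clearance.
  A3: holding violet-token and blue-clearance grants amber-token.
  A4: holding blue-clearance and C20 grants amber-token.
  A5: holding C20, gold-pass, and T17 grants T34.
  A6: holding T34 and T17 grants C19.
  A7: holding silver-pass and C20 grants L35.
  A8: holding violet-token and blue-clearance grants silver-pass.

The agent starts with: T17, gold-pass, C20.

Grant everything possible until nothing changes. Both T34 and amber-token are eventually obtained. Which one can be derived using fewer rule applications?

T34

T34: Holding C20, gold-pass, and T17 grants T34 (A5). [1 rule application]
amber-token: Holding C20, gold-pass, and T17 grants T34 (A5). Holding T34 and T17 grants C19 (A6). Holding C19 and T34 grants blue-clearance (A2). Holding blue-clearance and C20 grants amber-token (A4). [4 rule applications]
T34 needs fewer.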